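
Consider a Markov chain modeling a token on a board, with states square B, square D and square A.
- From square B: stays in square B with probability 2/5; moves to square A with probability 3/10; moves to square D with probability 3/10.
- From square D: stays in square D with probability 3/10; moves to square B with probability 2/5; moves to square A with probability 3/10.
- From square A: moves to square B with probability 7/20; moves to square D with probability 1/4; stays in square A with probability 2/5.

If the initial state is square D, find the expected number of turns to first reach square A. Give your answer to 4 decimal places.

3.3333

Let t(s) be the expected number of turns to first reach square A from state s, with t(square A) = 0. Conditioning on the first turn:
t(square B) = 1 + 0.4·t(square B) + 0.3·t(square D)
t(square D) = 1 + 0.4·t(square B) + 0.3·t(square D)
Solving: t(square B) = 3.3333, t(square D) = 3.3333.
Expected turns from square D to square A: 3.3333.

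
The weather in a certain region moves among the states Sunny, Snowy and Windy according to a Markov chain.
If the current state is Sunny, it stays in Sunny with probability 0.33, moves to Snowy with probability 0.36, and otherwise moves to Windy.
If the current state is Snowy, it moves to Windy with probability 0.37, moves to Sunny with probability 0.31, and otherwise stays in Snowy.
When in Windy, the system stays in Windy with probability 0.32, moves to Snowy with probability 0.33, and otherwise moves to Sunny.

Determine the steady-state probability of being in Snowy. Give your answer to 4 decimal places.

Let the stationary distribution be π with π = πP and π_1 + π_2 + π_3 = 1.
π_1 = 0.33·π_1 + 0.31·π_2 + 0.35·π_3
π_2 = 0.36·π_1 + 0.32·π_2 + 0.33·π_3
Solving with the normalization constraint gives π = (0.3299, 0.3365, 0.3335).
So the stationary probability of Snowy is 0.3365.

0.3365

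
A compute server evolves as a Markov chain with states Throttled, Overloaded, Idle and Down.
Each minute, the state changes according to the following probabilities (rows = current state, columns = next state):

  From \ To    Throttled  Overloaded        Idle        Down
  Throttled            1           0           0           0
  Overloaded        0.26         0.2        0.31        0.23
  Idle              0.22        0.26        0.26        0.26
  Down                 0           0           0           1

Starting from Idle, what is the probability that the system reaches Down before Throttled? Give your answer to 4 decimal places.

0.5237

Let h(s) be the probability of absorption at Down starting from transient state s. Then h(Down) = 1 and h(Throttled) = 0. By first-step analysis:
h(Overloaded) = 0.26·0 + 0.2·h(Overloaded) + 0.31·h(Idle) + 0.23·1
h(Idle) = 0.22·0 + 0.26·h(Overloaded) + 0.26·h(Idle) + 0.26·1
Solving: h(Overloaded) = 0.4904, h(Idle) = 0.5237.
Starting from Idle, the probability is 0.5237.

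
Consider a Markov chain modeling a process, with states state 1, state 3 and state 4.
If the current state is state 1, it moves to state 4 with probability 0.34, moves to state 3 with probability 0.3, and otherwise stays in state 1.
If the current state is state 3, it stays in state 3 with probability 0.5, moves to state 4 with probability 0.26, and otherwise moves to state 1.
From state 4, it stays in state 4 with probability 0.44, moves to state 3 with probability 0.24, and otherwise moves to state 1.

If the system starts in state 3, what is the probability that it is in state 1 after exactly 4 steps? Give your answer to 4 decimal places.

Propagate the distribution vector 4 steps from state 3.
After 0 steps: (0.0000, 1.0000, 0.0000)
After 1 step: (0.2400, 0.5000, 0.2600)
After 2 steps: (0.2896, 0.3844, 0.3260)
After 3 steps: (0.3008, 0.3573, 0.3418)
After 4 steps: (0.3034, 0.3510, 0.3456)
P(in state 1 after 4 steps) = 0.3034

0.3034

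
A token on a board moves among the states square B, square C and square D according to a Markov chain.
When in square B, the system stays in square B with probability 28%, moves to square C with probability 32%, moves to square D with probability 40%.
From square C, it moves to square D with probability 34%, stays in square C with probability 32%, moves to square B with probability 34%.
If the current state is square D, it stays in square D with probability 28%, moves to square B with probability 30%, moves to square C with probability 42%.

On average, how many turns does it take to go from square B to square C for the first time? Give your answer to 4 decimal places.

Let t(s) be the expected number of turns to first reach square C from state s, with t(square C) = 0. Conditioning on the first turn:
t(square B) = 1 + 0.28·t(square B) + 0.4·t(square D)
t(square D) = 1 + 0.3·t(square B) + 0.28·t(square D)
Solving: t(square B) = 2.8112, t(square D) = 2.5602.
Expected turns from square B to square C: 2.8112.

2.8112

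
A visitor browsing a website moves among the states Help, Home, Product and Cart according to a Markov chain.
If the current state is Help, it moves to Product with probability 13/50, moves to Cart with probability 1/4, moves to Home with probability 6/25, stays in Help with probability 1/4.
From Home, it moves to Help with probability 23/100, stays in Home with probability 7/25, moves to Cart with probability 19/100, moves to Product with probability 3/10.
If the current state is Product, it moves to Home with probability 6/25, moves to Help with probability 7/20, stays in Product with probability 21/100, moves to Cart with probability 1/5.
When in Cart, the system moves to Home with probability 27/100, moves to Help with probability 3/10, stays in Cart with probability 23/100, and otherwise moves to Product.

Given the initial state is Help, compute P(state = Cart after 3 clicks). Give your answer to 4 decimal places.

Propagate the distribution vector 3 clicks from Help.
After 0 clicks: (1.0000, 0.0000, 0.0000, 0.0000)
After 1 click: (0.2500, 0.2400, 0.2600, 0.2500)
After 2 clicks: (0.2837, 0.2571, 0.2416, 0.2176)
After 3 clicks: (0.2799, 0.2568, 0.2451, 0.2181)
P(in Cart after 3 clicks) = 0.2181

0.2181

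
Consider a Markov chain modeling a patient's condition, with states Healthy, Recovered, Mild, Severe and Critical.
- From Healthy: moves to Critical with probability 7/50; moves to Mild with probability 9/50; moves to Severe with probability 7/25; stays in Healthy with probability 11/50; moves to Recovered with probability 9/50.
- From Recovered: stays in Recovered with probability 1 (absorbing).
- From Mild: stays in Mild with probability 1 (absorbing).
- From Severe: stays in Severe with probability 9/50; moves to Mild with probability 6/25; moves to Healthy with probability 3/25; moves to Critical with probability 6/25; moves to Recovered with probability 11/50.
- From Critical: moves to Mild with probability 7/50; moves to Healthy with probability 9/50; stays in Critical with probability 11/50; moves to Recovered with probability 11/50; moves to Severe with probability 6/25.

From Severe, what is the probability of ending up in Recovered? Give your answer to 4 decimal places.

0.5060

Let h(s) be the probability of absorption at Recovered starting from transient state s. Then h(Recovered) = 1 and h(Mild) = 0. By first-step analysis:
h(Healthy) = 0.22·h(Healthy) + 0.18·1 + 0.18·0 + 0.28·h(Severe) + 0.14·h(Critical)
h(Severe) = 0.12·h(Healthy) + 0.22·1 + 0.24·0 + 0.18·h(Severe) + 0.24·h(Critical)
h(Critical) = 0.18·h(Healthy) + 0.22·1 + 0.14·0 + 0.24·h(Severe) + 0.22·h(Critical)
Solving: h(Healthy) = 0.5122, h(Severe) = 0.5060, h(Critical) = 0.5559.
Starting from Severe, the probability is 0.5060.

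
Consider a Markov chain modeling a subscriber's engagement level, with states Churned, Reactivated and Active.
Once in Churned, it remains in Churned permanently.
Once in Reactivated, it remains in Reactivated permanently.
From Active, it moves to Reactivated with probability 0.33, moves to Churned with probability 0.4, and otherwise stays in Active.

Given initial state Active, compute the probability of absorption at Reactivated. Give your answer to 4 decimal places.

Let h(s) be the probability of absorption at Reactivated starting from transient state s. Then h(Reactivated) = 1 and h(Churned) = 0. By first-step analysis:
h(Active) = 0.4·0 + 0.33·1 + 0.27·h(Active)
Solving: h(Active) = 0.4521.
Starting from Active, the probability is 0.4521.

0.4521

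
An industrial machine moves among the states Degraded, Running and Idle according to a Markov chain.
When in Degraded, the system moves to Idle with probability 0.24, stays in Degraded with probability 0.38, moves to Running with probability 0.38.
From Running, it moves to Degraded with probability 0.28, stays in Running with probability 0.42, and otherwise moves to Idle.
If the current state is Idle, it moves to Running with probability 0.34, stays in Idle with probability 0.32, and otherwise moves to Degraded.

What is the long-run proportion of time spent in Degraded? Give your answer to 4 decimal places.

0.3302

Let the stationary distribution be π with π = πP and π_1 + π_2 + π_3 = 1.
π_1 = 0.38·π_1 + 0.28·π_2 + 0.34·π_3
π_2 = 0.38·π_1 + 0.42·π_2 + 0.34·π_3
Solving with the normalization constraint gives π = (0.3302, 0.3839, 0.2859).
So the stationary probability of Degraded is 0.3302.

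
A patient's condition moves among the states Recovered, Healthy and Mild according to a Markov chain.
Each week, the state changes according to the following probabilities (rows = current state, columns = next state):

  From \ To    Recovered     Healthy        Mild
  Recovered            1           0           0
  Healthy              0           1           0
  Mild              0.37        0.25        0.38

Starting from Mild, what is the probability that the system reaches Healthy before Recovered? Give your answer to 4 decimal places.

Let h(s) be the probability of absorption at Healthy starting from transient state s. Then h(Healthy) = 1 and h(Recovered) = 0. By first-step analysis:
h(Mild) = 0.37·0 + 0.25·1 + 0.38·h(Mild)
Solving: h(Mild) = 0.4032.
Starting from Mild, the probability is 0.4032.

0.4032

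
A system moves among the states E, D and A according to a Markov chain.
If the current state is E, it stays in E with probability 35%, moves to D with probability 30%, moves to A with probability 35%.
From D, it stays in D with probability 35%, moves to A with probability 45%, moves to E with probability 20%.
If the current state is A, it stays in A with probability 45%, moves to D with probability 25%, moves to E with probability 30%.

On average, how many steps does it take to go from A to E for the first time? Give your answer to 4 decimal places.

3.6735

Let t(s) be the expected number of steps to first reach E from state s, with t(E) = 0. Conditioning on the first step:
t(D) = 1 + 0.35·t(D) + 0.45·t(A)
t(A) = 1 + 0.25·t(D) + 0.45·t(A)
Solving: t(D) = 4.0816, t(A) = 3.6735.
Expected steps from A to E: 3.6735.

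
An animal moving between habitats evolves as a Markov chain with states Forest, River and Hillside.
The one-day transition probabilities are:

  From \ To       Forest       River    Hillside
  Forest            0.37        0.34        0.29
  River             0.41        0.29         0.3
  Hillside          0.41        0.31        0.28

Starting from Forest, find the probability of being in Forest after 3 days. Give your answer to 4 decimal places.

0.3942

Propagate the distribution vector 3 days from Forest.
After 0 days: (1.0000, 0.0000, 0.0000)
After 1 day: (0.3700, 0.3400, 0.2900)
After 2 days: (0.3952, 0.3143, 0.2905)
After 3 days: (0.3942, 0.3156, 0.2902)
P(in Forest after 3 days) = 0.3942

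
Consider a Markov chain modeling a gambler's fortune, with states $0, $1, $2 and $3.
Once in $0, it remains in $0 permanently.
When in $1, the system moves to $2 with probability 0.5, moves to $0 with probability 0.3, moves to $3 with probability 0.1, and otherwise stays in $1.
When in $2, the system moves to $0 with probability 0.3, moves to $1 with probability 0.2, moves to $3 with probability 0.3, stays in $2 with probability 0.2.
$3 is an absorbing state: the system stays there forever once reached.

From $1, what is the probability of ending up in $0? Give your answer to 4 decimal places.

Let h(s) be the probability of absorption at $0 starting from transient state s. Then h($0) = 1 and h($3) = 0. By first-step analysis:
h($1) = 0.3·1 + 0.1·h($1) + 0.5·h($2) + 0.1·0
h($2) = 0.3·1 + 0.2·h($1) + 0.2·h($2) + 0.3·0
Solving: h($1) = 0.6290, h($2) = 0.5323.
Starting from $1, the probability is 0.6290.

0.6290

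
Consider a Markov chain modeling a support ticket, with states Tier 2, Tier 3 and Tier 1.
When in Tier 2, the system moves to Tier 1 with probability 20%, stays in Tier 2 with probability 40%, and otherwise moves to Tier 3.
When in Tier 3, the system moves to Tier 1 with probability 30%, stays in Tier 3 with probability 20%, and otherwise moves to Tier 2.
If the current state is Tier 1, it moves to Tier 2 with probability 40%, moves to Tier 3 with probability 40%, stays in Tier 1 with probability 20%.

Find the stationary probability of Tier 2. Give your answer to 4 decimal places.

0.4333

Let the stationary distribution be π with π = πP and π_1 + π_2 + π_3 = 1.
π_1 = 0.4·π_1 + 0.5·π_2 + 0.4·π_3
π_2 = 0.4·π_1 + 0.2·π_2 + 0.4·π_3
Solving with the normalization constraint gives π = (0.4333, 0.3333, 0.2333).
So the stationary probability of Tier 2 is 0.4333.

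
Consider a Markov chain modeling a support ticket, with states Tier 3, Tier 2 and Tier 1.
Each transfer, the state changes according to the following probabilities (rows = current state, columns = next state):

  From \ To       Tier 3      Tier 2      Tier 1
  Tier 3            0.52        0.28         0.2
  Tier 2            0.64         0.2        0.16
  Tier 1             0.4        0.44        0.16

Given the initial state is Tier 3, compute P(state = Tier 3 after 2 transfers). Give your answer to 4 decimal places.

Sum over the intermediate state after 1 transfer:
P = P(Tier 3→Tier 3)·P(Tier 3→Tier 3) + P(Tier 3→Tier 2)·P(Tier 2→Tier 3) + P(Tier 3→Tier 1)·P(Tier 1→Tier 3)
  = 0.52×0.52 + 0.28×0.64 + 0.2×0.4
  = 0.2704 + 0.1792 + 0.0800 = 0.5296

0.5296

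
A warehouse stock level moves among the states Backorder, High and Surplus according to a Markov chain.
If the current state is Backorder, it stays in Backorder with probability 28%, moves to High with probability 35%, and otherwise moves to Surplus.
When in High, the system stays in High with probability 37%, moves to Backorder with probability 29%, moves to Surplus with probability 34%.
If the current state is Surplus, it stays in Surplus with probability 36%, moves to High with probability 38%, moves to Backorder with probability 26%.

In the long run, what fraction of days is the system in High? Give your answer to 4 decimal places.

Let the stationary distribution be π with π = πP and π_1 + π_2 + π_3 = 1.
π_1 = 0.28·π_1 + 0.29·π_2 + 0.26·π_3
π_2 = 0.35·π_1 + 0.37·π_2 + 0.38·π_3
Solving with the normalization constraint gives π = (0.2766, 0.3680, 0.3554).
So the stationary probability of High is 0.3680.

0.3680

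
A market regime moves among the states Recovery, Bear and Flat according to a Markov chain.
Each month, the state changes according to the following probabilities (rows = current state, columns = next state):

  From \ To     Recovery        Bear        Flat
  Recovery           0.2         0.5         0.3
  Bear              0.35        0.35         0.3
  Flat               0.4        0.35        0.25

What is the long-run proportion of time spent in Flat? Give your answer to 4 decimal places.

Let the stationary distribution be π with π = πP and π_1 + π_2 + π_3 = 1.
π_1 = 0.2·π_1 + 0.35·π_2 + 0.4·π_3
π_2 = 0.5·π_1 + 0.35·π_2 + 0.35·π_3
Solving with the normalization constraint gives π = (0.3168, 0.3975, 0.2857).
So the stationary probability of Flat is 0.2857.

0.2857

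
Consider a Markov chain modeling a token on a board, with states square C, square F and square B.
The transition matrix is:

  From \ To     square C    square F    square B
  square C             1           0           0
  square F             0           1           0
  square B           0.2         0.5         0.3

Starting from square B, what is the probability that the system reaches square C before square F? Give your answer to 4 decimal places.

Let h(s) be the probability of absorption at square C starting from transient state s. Then h(square C) = 1 and h(square F) = 0. By first-step analysis:
h(square B) = 0.2·1 + 0.5·0 + 0.3·h(square B)
Solving: h(square B) = 0.2857.
Starting from square B, the probability is 0.2857.

0.2857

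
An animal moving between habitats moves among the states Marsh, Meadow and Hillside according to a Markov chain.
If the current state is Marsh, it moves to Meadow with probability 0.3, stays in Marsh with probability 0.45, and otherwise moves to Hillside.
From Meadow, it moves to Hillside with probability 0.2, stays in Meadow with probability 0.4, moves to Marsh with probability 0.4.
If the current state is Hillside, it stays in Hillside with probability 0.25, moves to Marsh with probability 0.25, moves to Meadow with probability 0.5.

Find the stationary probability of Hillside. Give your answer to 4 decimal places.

0.2308

Let the stationary distribution be π with π = πP and π_1 + π_2 + π_3 = 1.
π_1 = 0.45·π_1 + 0.4·π_2 + 0.25·π_3
π_2 = 0.3·π_1 + 0.4·π_2 + 0.5·π_3
Solving with the normalization constraint gives π = (0.3846, 0.3846, 0.2308).
So the stationary probability of Hillside is 0.2308.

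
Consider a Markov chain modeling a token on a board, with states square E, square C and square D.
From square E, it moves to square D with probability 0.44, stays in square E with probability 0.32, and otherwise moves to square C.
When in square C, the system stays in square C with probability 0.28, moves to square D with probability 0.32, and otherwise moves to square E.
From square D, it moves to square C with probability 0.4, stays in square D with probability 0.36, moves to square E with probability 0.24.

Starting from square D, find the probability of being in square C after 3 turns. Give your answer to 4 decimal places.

Propagate the distribution vector 3 turns from square D.
After 0 turns: (0.0000, 0.0000, 1.0000)
After 1 turn: (0.2400, 0.4000, 0.3600)
After 2 turns: (0.3232, 0.3136, 0.3632)
After 3 turns: (0.3160, 0.3107, 0.3733)
P(in square C after 3 turns) = 0.3107

0.3107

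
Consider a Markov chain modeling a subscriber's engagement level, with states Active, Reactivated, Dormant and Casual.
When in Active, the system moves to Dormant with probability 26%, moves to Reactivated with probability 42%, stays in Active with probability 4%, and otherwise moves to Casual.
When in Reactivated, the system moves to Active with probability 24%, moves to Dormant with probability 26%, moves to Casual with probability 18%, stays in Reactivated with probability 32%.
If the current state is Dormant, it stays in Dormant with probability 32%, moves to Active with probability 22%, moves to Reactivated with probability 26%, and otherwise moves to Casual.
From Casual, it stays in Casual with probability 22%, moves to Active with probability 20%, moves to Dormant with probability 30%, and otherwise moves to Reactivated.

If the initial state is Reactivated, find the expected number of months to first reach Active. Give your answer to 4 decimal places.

4.4137

Let t(s) be the expected number of months to first reach Active from state s, with t(Active) = 0. Conditioning on the first month:
t(Reactivated) = 1 + 0.32·t(Reactivated) + 0.26·t(Dormant) + 0.18·t(Casual)
t(Dormant) = 1 + 0.26·t(Reactivated) + 0.32·t(Dormant) + 0.2·t(Casual)
t(Casual) = 1 + 0.28·t(Reactivated) + 0.3·t(Dormant) + 0.22·t(Casual)
Solving: t(Reactivated) = 4.4137, t(Dormant) = 4.5116, t(Casual) = 4.6017.
Expected months from Reactivated to Active: 4.4137.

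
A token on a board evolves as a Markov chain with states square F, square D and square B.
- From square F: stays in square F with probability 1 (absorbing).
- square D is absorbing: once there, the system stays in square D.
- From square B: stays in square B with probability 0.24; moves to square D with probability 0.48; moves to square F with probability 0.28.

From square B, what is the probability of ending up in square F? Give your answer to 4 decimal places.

0.3684

Let h(s) be the probability of absorption at square F starting from transient state s. Then h(square F) = 1 and h(square D) = 0. By first-step analysis:
h(square B) = 0.28·1 + 0.48·0 + 0.24·h(square B)
Solving: h(square B) = 0.3684.
Starting from square B, the probability is 0.3684.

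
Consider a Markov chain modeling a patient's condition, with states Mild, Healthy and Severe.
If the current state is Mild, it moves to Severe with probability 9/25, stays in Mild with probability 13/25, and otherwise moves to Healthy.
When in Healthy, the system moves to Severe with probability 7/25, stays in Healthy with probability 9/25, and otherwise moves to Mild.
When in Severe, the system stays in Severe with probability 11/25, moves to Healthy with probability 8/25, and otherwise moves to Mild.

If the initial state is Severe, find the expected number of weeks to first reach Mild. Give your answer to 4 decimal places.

3.5714

Let t(s) be the expected number of weeks to first reach Mild from state s, with t(Mild) = 0. Conditioning on the first week:
t(Healthy) = 1 + 0.36·t(Healthy) + 0.28·t(Severe)
t(Severe) = 1 + 0.32·t(Healthy) + 0.44·t(Severe)
Solving: t(Healthy) = 3.1250, t(Severe) = 3.5714.
Expected weeks from Severe to Mild: 3.5714.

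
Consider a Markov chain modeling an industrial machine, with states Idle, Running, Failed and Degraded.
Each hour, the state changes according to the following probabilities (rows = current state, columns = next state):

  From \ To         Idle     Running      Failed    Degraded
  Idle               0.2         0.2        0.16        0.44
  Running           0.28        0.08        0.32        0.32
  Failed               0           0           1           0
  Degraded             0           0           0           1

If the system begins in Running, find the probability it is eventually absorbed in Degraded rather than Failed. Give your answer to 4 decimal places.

Let h(s) be the probability of absorption at Degraded starting from transient state s. Then h(Degraded) = 1 and h(Failed) = 0. By first-step analysis:
h(Idle) = 0.2·h(Idle) + 0.2·h(Running) + 0.16·0 + 0.44·1
h(Running) = 0.28·h(Idle) + 0.08·h(Running) + 0.32·0 + 0.32·1
Solving: h(Idle) = 0.6894, h(Running) = 0.5576.
Starting from Running, the probability is 0.5576.

0.5576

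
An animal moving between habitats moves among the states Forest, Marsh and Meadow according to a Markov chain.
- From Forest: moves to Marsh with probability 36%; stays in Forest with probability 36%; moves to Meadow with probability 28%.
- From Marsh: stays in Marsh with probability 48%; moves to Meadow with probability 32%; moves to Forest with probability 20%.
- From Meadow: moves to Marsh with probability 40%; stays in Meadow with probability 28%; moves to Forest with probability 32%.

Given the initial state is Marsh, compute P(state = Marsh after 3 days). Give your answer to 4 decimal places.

0.4236

Propagate the distribution vector 3 days from Marsh.
After 0 days: (0.0000, 1.0000, 0.0000)
After 1 day: (0.2000, 0.4800, 0.3200)
After 2 days: (0.2704, 0.4304, 0.2992)
After 3 days: (0.2792, 0.4236, 0.2972)
P(in Marsh after 3 days) = 0.4236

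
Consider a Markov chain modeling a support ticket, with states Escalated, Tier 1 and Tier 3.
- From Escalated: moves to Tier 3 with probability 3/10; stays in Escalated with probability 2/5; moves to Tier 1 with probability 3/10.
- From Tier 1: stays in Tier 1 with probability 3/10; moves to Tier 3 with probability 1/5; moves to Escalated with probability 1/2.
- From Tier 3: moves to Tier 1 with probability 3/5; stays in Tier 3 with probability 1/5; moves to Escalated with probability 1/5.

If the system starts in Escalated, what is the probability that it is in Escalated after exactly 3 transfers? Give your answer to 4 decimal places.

Propagate the distribution vector 3 transfers from Escalated.
After 0 transfers: (1.0000, 0.0000, 0.0000)
After 1 transfer: (0.4000, 0.3000, 0.3000)
After 2 transfers: (0.3700, 0.3900, 0.2400)
After 3 transfers: (0.3910, 0.3720, 0.2370)
P(in Escalated after 3 transfers) = 0.3910

0.3910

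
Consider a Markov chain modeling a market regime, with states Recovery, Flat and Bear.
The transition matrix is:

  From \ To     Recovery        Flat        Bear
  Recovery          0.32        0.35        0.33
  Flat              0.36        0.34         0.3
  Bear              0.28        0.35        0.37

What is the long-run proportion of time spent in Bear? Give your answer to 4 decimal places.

Let the stationary distribution be π with π = πP and π_1 + π_2 + π_3 = 1.
π_1 = 0.32·π_1 + 0.36·π_2 + 0.28·π_3
π_2 = 0.35·π_1 + 0.34·π_2 + 0.35·π_3
Solving with the normalization constraint gives π = (0.3205, 0.3465, 0.3329).
So the stationary probability of Bear is 0.3329.

0.3329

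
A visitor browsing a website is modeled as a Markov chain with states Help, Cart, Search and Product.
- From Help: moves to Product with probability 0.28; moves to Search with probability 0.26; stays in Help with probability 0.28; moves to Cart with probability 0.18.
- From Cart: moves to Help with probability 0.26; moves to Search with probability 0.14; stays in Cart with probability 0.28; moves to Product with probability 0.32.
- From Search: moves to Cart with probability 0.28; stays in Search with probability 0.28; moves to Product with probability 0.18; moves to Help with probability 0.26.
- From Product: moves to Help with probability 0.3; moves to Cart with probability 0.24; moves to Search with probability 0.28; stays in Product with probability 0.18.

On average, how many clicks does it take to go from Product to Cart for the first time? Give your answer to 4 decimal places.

4.2740

Let t(s) be the expected number of clicks to first reach Cart from state s, with t(Cart) = 0. Conditioning on the first click:
t(Help) = 1 + 0.28·t(Help) + 0.26·t(Search) + 0.28·t(Product)
t(Search) = 1 + 0.26·t(Help) + 0.28·t(Search) + 0.18·t(Product)
t(Product) = 1 + 0.3·t(Help) + 0.28·t(Search) + 0.18·t(Product)
Solving: t(Help) = 4.5290, t(Search) = 4.0929, t(Product) = 4.2740.
Expected clicks from Product to Cart: 4.2740.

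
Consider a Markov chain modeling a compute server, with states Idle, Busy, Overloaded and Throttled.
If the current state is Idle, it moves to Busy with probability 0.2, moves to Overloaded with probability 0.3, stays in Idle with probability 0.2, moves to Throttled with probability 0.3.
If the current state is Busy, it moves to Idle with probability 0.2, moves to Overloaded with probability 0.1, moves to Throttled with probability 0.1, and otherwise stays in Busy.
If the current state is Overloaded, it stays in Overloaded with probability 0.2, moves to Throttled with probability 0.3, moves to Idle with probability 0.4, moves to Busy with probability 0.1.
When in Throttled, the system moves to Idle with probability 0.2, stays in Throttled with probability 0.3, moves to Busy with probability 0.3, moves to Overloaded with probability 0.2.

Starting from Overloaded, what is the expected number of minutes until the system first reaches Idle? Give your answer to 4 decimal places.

3.4177

Let t(s) be the expected number of minutes to first reach Idle from state s, with t(Idle) = 0. Conditioning on the first minute:
t(Busy) = 1 + 0.6·t(Busy) + 0.1·t(Overloaded) + 0.1·t(Throttled)
t(Overloaded) = 1 + 0.1·t(Busy) + 0.2·t(Overloaded) + 0.3·t(Throttled)
t(Throttled) = 1 + 0.3·t(Busy) + 0.2·t(Overloaded) + 0.3·t(Throttled)
Solving: t(Busy) = 4.4304, t(Overloaded) = 3.4177, t(Throttled) = 4.3038.
Expected minutes from Overloaded to Idle: 3.4177.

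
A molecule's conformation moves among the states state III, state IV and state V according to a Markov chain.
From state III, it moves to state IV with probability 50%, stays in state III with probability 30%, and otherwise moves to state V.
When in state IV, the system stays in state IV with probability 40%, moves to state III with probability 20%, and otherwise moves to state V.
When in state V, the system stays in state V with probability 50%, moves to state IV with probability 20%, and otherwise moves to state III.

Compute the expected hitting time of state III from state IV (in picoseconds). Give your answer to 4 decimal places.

4.0909

Let t(s) be the expected number of picoseconds to first reach state III from state s, with t(state III) = 0. Conditioning on the first picosecond:
t(state IV) = 1 + 0.4·t(state IV) + 0.4·t(state V)
t(state V) = 1 + 0.2·t(state IV) + 0.5·t(state V)
Solving: t(state IV) = 4.0909, t(state V) = 3.6364.
Expected picoseconds from state IV to state III: 4.0909.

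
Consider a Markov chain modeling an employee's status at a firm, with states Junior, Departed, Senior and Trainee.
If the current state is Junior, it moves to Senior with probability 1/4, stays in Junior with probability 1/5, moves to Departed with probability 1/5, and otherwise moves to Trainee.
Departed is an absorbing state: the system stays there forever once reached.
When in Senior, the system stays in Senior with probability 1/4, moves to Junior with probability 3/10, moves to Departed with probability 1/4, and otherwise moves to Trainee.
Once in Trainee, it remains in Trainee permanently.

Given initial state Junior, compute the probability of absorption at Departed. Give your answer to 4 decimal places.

0.4048

Let h(s) be the probability of absorption at Departed starting from transient state s. Then h(Departed) = 1 and h(Trainee) = 0. By first-step analysis:
h(Junior) = 0.2·h(Junior) + 0.2·1 + 0.25·h(Senior) + 0.35·0
h(Senior) = 0.3·h(Junior) + 0.25·1 + 0.25·h(Senior) + 0.2·0
Solving: h(Junior) = 0.4048, h(Senior) = 0.4952.
Starting from Junior, the probability is 0.4048.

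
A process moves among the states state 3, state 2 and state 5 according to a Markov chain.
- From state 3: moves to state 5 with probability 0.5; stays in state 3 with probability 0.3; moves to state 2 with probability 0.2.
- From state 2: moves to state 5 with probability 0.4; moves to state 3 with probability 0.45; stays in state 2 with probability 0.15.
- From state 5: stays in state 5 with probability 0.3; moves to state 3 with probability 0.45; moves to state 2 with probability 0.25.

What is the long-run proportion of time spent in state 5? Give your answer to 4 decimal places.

0.3992

Let the stationary distribution be π with π = πP and π_1 + π_2 + π_3 = 1.
π_1 = 0.3·π_1 + 0.45·π_2 + 0.45·π_3
π_2 = 0.2·π_1 + 0.15·π_2 + 0.25·π_3
Solving with the normalization constraint gives π = (0.3913, 0.2095, 0.3992).
So the stationary probability of state 5 is 0.3992.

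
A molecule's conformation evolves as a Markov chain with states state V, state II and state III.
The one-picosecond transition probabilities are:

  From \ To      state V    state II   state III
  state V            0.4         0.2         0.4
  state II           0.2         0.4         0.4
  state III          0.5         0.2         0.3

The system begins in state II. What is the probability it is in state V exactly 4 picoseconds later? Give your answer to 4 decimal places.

0.3852

Propagate the distribution vector 4 picoseconds from state II.
After 0 picoseconds: (0.0000, 1.0000, 0.0000)
After 1 picosecond: (0.2000, 0.4000, 0.4000)
After 2 picoseconds: (0.3600, 0.2800, 0.3600)
After 3 picoseconds: (0.3800, 0.2560, 0.3640)
After 4 picoseconds: (0.3852, 0.2512, 0.3636)
P(in state V after 4 picoseconds) = 0.3852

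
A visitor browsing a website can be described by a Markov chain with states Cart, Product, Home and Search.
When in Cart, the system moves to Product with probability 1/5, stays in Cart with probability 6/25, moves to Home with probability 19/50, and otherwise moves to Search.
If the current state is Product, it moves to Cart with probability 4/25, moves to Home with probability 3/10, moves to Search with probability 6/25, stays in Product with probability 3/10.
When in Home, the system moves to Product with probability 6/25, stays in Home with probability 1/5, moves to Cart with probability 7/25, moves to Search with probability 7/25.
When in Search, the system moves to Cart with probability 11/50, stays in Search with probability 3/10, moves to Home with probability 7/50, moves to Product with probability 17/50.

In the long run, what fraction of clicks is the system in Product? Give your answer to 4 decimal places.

Let the stationary distribution be π with π = πP and π_1 + π_2 + π_3 + π_4 = 1.
π_1 = 0.24·π_1 + 0.16·π_2 + 0.28·π_3 + 0.22·π_4
π_2 = 0.2·π_1 + 0.3·π_2 + 0.24·π_3 + 0.34·π_4
π_3 = 0.38·π_1 + 0.3·π_2 + 0.2·π_3 + 0.14·π_4
Solving with the normalization constraint gives π = (0.2232, 0.2726, 0.2523, 0.2518).
So the stationary probability of Product is 0.2726.

0.2726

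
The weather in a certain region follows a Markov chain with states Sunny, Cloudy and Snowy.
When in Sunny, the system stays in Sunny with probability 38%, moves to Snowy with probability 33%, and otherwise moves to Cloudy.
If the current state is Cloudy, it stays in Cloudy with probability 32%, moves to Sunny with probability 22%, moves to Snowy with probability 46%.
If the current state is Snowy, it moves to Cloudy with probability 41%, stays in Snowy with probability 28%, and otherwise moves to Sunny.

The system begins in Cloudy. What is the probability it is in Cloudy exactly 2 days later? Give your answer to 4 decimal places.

0.3548

Sum over the intermediate state after 1 day:
P = P(Cloudy→Sunny)·P(Sunny→Cloudy) + P(Cloudy→Cloudy)·P(Cloudy→Cloudy) + P(Cloudy→Snowy)·P(Snowy→Cloudy)
  = 0.22×0.29 + 0.32×0.32 + 0.46×0.41
  = 0.0638 + 0.1024 + 0.1886 = 0.3548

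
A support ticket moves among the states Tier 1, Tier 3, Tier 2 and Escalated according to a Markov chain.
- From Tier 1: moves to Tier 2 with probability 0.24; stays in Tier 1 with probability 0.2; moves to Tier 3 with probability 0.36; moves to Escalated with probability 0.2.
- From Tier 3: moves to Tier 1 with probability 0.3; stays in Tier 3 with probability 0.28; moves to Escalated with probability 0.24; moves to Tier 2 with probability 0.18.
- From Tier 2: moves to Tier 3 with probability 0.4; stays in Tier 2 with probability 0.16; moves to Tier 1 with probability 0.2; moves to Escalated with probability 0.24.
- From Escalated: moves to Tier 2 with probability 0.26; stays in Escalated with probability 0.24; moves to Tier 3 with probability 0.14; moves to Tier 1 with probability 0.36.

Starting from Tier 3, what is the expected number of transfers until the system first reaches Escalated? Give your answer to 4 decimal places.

4.3519

Let t(s) be the expected number of transfers to first reach Escalated from state s, with t(Escalated) = 0. Conditioning on the first transfer:
t(Tier 1) = 1 + 0.2·t(Tier 1) + 0.36·t(Tier 3) + 0.24·t(Tier 2)
t(Tier 3) = 1 + 0.3·t(Tier 1) + 0.28·t(Tier 3) + 0.18·t(Tier 2)
t(Tier 2) = 1 + 0.2·t(Tier 1) + 0.4·t(Tier 3) + 0.16·t(Tier 2)
Solving: t(Tier 1) = 4.5093, t(Tier 3) = 4.3519, t(Tier 2) = 4.3364.
Expected transfers from Tier 3 to Escalated: 4.3519.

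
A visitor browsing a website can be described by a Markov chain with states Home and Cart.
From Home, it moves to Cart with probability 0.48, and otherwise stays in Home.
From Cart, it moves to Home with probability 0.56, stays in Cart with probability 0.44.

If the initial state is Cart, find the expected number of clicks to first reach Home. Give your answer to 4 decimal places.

Let t(s) be the expected number of clicks to first reach Home from state s, with t(Home) = 0. Conditioning on the first click:
t(Cart) = 1 + 0.44·t(Cart)
Solving: t(Cart) = 1.7857.
Expected clicks from Cart to Home: 1.7857.

1.7857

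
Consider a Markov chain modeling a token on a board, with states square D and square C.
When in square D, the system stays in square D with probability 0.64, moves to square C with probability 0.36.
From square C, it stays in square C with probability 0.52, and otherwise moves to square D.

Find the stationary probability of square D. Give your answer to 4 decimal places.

0.5714

Let the stationary distribution be π with π = πP and π_1 + π_2 = 1.
π_1 = 0.64·π_1 + 0.48·π_2
Solving with the normalization constraint gives π = (0.5714, 0.4286).
So the stationary probability of square D is 0.5714.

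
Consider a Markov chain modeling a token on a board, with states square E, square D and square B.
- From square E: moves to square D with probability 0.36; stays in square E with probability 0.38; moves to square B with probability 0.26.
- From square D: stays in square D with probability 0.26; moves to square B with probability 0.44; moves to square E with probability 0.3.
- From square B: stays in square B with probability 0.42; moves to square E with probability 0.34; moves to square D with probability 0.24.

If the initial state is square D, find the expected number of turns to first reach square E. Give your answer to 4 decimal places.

Let t(s) be the expected number of turns to first reach square E from state s, with t(square E) = 0. Conditioning on the first turn:
t(square D) = 1 + 0.26·t(square D) + 0.44·t(square B)
t(square B) = 1 + 0.24·t(square D) + 0.42·t(square B)
Solving: t(square D) = 3.1520, t(square B) = 3.0284.
Expected turns from square D to square E: 3.1520.

3.1520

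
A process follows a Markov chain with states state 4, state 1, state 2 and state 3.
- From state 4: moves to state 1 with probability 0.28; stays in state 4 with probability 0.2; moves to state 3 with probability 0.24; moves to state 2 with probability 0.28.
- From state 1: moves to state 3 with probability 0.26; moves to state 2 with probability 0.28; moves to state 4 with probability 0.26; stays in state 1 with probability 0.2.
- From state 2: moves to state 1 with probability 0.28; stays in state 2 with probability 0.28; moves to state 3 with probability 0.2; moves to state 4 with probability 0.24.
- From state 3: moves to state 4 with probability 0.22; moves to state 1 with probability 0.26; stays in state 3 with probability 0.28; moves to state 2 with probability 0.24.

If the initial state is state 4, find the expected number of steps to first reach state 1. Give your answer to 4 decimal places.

Let t(s) be the expected number of steps to first reach state 1 from state s, with t(state 1) = 0. Conditioning on the first step:
t(state 4) = 1 + 0.2·t(state 4) + 0.28·t(state 2) + 0.24·t(state 3)
t(state 2) = 1 + 0.24·t(state 4) + 0.28·t(state 2) + 0.2·t(state 3)
t(state 3) = 1 + 0.22·t(state 4) + 0.24·t(state 2) + 0.28·t(state 3)
Solving: t(state 4) = 3.6334, t(state 2) = 3.6304, t(state 3) = 3.7092.
Expected steps from state 4 to state 1: 3.6334.

3.6334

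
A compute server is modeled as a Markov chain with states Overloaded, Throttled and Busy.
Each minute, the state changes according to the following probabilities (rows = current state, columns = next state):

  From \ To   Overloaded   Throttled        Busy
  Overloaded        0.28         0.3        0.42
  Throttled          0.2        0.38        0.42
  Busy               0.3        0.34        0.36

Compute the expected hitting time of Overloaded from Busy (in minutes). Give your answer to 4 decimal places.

3.7795

Let t(s) be the expected number of minutes to first reach Overloaded from state s, with t(Overloaded) = 0. Conditioning on the first minute:
t(Throttled) = 1 + 0.38·t(Throttled) + 0.42·t(Busy)
t(Busy) = 1 + 0.34·t(Throttled) + 0.36·t(Busy)
Solving: t(Throttled) = 4.1732, t(Busy) = 3.7795.
Expected minutes from Busy to Overloaded: 3.7795.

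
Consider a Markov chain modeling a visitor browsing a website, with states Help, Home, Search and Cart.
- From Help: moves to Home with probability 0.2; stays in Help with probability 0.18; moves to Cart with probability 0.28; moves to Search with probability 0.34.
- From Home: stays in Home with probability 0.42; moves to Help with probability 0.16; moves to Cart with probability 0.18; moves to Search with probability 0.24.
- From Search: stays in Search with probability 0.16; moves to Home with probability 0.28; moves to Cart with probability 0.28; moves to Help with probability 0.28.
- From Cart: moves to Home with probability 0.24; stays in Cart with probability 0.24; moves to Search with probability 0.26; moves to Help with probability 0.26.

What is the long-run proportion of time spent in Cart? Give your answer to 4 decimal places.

0.2410

Let the stationary distribution be π with π = πP and π_1 + π_2 + π_3 + π_4 = 1.
π_1 = 0.18·π_1 + 0.16·π_2 + 0.28·π_3 + 0.26·π_4
π_2 = 0.2·π_1 + 0.42·π_2 + 0.28·π_3 + 0.24·π_4
π_3 = 0.34·π_1 + 0.24·π_2 + 0.16·π_3 + 0.26·π_4
Solving with the normalization constraint gives π = (0.2181, 0.2941, 0.2469, 0.2410).
So the stationary probability of Cart is 0.2410.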